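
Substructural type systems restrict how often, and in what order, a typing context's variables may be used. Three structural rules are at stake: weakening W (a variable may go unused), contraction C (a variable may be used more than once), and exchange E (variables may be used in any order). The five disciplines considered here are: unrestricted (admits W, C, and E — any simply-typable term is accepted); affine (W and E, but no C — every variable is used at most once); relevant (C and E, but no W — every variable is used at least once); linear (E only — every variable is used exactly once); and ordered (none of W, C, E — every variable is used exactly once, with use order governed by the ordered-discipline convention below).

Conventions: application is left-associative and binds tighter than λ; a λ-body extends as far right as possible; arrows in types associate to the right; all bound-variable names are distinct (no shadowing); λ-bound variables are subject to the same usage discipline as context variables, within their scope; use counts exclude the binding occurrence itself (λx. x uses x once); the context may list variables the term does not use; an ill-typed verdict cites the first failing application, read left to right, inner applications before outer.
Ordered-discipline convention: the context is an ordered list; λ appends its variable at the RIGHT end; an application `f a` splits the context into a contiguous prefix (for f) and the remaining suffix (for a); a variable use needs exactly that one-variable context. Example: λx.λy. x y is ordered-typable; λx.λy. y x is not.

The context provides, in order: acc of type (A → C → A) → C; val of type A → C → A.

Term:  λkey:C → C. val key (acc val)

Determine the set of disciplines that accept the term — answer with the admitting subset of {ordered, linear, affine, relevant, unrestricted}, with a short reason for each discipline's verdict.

accepted by: none
use counts: acc: 1, val: 2, key (bound): 1
use order (left to right): val, key, acc, val
typing: ill-typed: argument of type C → C where A is required
ordered: ✗, fails simple typing
linear: ✗, a type mismatch blocks all five
affine: ✗, the type mismatch rejects it
relevant: ✗, not simply typable
unrestricted: ✗, fails simple typing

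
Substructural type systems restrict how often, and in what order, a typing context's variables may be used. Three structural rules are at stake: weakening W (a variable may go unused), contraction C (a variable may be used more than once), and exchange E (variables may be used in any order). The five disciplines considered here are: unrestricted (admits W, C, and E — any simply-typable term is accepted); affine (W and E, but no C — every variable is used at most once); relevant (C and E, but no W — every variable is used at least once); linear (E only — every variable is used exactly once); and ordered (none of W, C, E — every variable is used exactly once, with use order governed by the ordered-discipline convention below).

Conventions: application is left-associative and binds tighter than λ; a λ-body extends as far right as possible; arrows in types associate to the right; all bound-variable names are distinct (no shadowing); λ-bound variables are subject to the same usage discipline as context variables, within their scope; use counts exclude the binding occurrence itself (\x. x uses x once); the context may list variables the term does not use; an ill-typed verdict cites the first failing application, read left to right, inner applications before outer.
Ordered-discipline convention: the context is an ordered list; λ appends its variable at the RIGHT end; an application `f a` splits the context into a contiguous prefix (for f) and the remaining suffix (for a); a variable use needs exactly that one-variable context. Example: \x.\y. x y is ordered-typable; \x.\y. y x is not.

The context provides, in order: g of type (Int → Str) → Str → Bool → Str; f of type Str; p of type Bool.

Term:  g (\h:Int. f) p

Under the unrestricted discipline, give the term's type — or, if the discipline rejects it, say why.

not well-typed under unrestricted — not simply typable
variable uses: g: 1; f: 1; p: 1; h (bound): 0
order of uses: g, f, p
typing: ill-typed: an argument Bool mismatches the expected Str
summary: ordered ✗ | linear ✗ | affine ✗ | relevant ✗ | unrestricted ✗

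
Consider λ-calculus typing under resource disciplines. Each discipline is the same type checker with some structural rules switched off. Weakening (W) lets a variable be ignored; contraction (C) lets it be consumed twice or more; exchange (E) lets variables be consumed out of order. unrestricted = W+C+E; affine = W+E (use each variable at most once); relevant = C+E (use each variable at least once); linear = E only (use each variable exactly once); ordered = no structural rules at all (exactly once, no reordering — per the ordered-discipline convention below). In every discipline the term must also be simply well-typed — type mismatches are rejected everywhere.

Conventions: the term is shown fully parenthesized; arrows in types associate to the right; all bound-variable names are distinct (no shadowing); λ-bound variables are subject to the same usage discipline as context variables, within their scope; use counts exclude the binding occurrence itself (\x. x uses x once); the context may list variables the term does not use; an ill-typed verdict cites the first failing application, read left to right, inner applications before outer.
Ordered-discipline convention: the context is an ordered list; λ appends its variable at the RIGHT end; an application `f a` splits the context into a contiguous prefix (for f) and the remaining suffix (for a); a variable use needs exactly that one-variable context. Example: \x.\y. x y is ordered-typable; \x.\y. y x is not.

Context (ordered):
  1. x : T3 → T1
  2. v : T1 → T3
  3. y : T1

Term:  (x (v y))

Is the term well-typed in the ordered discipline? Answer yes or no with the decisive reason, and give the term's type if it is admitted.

yes — one use each (x, v, y); ordered split holds; term : T1
counts: x=1; v=1; y=1
uses in reading order: x, v, y
typing: the term checks, with type T1
all disciplines: ordered ✓, linear ✓, affine ✓, relevant ✓, unrestricted ✓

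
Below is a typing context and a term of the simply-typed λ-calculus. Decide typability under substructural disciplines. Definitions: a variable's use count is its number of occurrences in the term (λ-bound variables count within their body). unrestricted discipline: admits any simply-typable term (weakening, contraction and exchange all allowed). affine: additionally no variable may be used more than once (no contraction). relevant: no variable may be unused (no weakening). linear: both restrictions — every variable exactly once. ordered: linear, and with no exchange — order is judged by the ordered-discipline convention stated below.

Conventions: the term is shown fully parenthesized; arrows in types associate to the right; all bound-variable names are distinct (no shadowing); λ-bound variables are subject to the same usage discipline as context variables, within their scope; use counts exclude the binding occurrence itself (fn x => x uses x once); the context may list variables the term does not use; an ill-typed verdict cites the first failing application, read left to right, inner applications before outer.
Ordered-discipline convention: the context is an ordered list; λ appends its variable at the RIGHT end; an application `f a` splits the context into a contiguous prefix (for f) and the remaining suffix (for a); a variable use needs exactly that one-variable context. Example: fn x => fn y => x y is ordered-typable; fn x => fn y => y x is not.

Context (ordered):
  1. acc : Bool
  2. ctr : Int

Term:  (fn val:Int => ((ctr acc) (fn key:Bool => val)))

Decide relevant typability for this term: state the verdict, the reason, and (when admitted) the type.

no — the type mismatch rejects it
use counts: acc=1, ctr=1, val [bound]=1, key [bound]=0
uses in reading order: ctr, acc, val
typing: ill-typed: non-arrow in function slot: Int
across the five disciplines: ordered ✗, linear ✗, affine ✗, relevant ✗, unrestricted ✗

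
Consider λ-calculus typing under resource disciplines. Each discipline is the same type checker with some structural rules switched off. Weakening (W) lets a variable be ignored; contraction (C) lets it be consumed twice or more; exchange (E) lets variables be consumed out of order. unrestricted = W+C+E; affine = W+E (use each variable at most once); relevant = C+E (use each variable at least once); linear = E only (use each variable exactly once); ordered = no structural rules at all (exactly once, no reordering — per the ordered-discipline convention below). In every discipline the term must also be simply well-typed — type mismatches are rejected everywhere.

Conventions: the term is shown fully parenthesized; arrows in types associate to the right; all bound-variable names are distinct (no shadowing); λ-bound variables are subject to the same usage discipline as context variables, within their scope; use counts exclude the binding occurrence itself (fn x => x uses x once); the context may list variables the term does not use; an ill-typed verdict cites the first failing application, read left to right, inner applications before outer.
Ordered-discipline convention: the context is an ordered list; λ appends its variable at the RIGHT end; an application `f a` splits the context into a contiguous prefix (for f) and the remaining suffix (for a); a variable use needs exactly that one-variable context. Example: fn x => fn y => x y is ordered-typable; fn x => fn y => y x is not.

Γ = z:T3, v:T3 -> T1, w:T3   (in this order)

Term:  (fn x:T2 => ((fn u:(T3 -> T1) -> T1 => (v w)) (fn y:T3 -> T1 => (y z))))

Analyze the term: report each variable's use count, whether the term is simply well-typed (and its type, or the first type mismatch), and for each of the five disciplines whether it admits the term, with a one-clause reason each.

use counts: z: 1×, v: 1×, w: 1×, x (λ-bound): 0×, u (λ-bound): 0×, y (λ-bound): 1×
uses in reading order: v, w, y, z
typing: well-typed — term : T2 -> T1
ordered ✗ (needs weakening: x, u unused)
linear ✗ (needs weakening: x, u unused)
affine ✓ (at most one use each (z, v, w, x, u, y))
relevant ✗ (needs weakening: x, u unused)
unrestricted ✓ (well-typed at T2 -> T1; no restrictions here)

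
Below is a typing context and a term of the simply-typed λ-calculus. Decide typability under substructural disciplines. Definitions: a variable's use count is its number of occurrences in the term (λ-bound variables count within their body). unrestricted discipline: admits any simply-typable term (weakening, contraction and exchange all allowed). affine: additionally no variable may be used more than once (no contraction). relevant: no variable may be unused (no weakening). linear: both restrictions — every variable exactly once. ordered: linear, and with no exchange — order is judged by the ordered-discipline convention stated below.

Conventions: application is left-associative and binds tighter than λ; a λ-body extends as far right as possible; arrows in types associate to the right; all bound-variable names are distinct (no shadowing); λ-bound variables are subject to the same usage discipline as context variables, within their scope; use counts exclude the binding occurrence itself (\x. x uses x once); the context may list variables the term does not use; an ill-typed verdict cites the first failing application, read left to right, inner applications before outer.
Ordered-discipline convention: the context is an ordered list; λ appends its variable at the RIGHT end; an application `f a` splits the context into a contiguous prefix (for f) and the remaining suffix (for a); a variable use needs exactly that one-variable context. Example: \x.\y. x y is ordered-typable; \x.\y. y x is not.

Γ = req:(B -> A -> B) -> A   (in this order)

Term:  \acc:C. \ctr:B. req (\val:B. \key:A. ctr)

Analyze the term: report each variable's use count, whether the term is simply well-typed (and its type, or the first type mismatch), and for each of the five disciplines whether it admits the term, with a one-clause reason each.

counts: req: 1×; acc (λ-bound): 0×; ctr (λ-bound): 1×; val (λ-bound): 0×; key (λ-bound): 0×
use order (left to right): req, ctr
typing: the term checks, with type C -> B -> A
ordered ✗ (unused: acc, val, key — weakening required)
linear ✗ (unused: acc, val, key — weakening required)
affine ✓ (req, acc, ctr, val, key: no repeats, contraction unneeded)
relevant ✗ (unused: acc, val, key — weakening required)
unrestricted ✓ (simply typable at C -> B -> A; W, C, E all held)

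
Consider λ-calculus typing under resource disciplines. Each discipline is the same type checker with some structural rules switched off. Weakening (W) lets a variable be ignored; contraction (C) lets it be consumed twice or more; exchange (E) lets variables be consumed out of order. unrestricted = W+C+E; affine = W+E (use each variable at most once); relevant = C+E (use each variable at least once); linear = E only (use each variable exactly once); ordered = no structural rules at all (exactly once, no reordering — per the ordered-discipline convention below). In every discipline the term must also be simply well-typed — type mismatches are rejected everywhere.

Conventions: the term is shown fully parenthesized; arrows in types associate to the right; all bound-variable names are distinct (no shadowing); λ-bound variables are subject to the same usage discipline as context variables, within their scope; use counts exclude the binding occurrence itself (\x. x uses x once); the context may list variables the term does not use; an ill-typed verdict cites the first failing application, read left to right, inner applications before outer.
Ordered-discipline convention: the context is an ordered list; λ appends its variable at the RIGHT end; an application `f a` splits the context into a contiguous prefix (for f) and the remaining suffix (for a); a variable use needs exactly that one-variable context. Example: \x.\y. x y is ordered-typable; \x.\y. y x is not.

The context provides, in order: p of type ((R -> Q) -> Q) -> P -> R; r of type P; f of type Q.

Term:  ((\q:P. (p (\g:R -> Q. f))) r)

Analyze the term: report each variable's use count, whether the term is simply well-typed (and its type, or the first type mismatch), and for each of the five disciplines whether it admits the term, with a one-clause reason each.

usage: p: 1×; r: 1×; f: 1×; q (bound): 0×; g (bound): 0×
uses in reading order: p, f, r
typing: the term checks, with type P -> R
ordered ✗ (needs weakening: q, g unused)
linear ✗ (needs weakening: q, g unused)
affine ✓ (none of p, r, f, q, g used more than once)
relevant ✗ (needs weakening: q, g unused)
unrestricted ✓ (type-checks (P -> R) and nothing is barred)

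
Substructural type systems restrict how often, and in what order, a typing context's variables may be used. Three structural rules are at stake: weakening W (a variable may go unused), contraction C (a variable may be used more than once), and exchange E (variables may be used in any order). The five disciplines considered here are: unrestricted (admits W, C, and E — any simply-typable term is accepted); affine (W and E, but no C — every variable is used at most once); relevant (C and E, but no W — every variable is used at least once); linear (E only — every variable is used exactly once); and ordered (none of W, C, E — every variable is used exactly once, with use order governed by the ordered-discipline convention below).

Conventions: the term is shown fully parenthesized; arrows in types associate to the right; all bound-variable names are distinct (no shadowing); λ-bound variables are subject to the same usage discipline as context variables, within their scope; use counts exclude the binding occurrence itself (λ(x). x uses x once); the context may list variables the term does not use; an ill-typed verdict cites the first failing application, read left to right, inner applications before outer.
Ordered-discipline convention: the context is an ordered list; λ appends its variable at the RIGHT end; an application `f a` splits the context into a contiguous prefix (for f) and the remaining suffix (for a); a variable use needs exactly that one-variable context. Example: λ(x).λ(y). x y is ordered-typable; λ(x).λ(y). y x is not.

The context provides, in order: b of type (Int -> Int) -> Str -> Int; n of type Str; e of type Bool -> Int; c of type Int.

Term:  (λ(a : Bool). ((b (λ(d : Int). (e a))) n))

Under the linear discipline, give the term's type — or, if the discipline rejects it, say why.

not well-typed under linear — unused: c, d — weakening required
usage: b=1; n=1; e=1; c=0; a [bound]=1; d [bound]=0
uses in reading order: b, e, a, n
typing: ✓ — Bool -> Int
all disciplines: ordered ✗; linear ✗; affine ✓; relevant ✗; unrestricted ✓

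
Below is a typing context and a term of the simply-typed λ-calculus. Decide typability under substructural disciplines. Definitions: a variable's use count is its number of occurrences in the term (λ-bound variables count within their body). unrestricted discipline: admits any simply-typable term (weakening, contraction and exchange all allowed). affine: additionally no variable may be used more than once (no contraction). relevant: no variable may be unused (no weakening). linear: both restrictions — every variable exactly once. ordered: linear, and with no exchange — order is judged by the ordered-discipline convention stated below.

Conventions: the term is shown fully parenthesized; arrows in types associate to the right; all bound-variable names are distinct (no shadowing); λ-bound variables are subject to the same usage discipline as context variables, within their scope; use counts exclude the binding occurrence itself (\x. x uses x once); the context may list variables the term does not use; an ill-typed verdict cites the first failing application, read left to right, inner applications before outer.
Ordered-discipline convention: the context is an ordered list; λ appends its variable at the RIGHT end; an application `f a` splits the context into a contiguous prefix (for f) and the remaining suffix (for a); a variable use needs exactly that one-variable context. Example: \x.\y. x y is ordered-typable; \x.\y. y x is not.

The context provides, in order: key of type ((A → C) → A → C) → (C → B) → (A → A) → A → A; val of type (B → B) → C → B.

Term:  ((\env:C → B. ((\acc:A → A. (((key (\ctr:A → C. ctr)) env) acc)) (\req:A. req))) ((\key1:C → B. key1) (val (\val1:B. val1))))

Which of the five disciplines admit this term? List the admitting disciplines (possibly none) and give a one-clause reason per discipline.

admitted by: ordered, linear, affine, relevant, unrestricted
use counts: key: 1×; val: 1×; env (λ-bound): 1×; acc (λ-bound): 1×; ctr (λ-bound): 1×; req (λ-bound): 1×; key1 (λ-bound): 1×; val1 (λ-bound): 1×
uses in reading order: key, ctr, env, acc, req, key1, val, val1
typing: well-typed — term : A → A
ordered: ✓, key, val, env, acc, ctr, req, key1, val1 once each; derivable with no W/C/E
linear: ✓, exactly-once usage across key, val, env, acc, ctr, req, key1, val1
affine: ✓, no duplicate uses among key, val, env, acc, ctr, req, key1, val1
relevant: ✓, every one of key, val, env, acc, ctr, req, key1, val1 appears
unrestricted: ✓, typability at A → A is all that's needed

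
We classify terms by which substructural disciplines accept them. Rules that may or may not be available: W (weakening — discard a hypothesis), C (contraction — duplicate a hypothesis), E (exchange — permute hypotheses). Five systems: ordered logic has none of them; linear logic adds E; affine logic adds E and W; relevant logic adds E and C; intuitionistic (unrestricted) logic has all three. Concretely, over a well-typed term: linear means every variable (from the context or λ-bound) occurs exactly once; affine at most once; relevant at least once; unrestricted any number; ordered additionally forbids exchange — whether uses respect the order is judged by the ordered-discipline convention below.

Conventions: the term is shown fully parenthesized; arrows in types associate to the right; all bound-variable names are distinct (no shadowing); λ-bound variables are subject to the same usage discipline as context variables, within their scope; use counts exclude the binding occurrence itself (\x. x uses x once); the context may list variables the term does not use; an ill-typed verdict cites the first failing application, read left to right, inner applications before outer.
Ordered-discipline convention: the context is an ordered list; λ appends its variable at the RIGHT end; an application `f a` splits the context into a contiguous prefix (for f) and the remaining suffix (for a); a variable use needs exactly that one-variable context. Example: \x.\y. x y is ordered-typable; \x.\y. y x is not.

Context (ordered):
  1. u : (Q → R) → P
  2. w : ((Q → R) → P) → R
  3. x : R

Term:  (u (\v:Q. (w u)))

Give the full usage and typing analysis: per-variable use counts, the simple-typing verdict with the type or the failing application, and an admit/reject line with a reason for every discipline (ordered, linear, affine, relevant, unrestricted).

counts: u ×2; w ×1; x ×0; v [bound] ×0
left-to-right use order: u, w, u
typing: well-typed — term : P
ordered ✗ (uses contraction: u ×2; x, v left unused)
linear ✗ (uses contraction: u ×2; x, v left unused)
affine ✗ (uses contraction: u ×2)
relevant ✗ (x, v left unused)
unrestricted ✓ (well-typed at P; no restrictions here)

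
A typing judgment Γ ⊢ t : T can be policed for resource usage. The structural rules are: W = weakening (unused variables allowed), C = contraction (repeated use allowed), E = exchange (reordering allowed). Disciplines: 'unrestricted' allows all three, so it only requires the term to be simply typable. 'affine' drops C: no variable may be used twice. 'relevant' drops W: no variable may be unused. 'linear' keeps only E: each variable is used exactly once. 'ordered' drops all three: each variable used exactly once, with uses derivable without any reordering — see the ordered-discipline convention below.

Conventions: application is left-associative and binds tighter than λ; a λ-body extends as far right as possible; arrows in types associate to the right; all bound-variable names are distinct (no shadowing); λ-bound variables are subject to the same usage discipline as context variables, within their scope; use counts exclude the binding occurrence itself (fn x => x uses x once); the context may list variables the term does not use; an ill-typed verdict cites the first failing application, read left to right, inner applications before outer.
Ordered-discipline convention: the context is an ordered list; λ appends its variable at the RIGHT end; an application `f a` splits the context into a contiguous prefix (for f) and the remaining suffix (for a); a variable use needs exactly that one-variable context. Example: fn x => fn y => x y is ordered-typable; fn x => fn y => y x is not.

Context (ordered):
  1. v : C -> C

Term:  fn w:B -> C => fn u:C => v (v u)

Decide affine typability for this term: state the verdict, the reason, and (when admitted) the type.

no — uses contraction: v ×2
counts: v ×2; w [bound] ×0; u [bound] ×1
left-to-right use order: v, v, u
typing: well-typed at (B -> C) -> C -> C
all disciplines: ordered ✗, linear ✗, affine ✗, relevant ✗, unrestricted ✓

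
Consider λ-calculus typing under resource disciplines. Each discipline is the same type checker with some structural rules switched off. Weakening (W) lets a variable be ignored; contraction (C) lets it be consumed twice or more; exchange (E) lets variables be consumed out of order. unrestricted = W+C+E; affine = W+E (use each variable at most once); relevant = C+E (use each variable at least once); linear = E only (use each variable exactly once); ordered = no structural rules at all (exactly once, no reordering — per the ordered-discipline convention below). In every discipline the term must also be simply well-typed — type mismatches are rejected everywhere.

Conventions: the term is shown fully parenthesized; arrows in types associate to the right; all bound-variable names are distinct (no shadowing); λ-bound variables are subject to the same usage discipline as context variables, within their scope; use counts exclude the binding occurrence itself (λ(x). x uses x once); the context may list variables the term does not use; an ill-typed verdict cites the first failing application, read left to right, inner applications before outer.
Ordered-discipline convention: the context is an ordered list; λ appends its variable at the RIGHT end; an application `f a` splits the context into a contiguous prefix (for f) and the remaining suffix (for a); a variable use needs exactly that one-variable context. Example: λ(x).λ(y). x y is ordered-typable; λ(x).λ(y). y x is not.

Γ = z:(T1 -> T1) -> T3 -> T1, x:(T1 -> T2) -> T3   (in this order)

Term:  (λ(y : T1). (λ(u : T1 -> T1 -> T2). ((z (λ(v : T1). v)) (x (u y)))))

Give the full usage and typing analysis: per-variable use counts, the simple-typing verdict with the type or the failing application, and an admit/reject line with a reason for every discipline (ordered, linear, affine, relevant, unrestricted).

counts: z: 1; x: 1; y [bound]: 1; u [bound]: 1; v [bound]: 1
use order (left to right): z, v, x, u, y
typing: ✓ — T1 -> (T1 -> T1 -> T2) -> T1
ordered ✗ (use order z, v, x, u, y needs exchange)
linear ✓ (each of z, x, y, u, v used exactly once)
affine ✓ (z, x, y, u, v: no repeats, contraction unneeded)
relevant ✓ (z, x, y, u, v: all used, weakening unneeded)
unrestricted ✓ (simply typable at T1 -> (T1 -> T1 -> T2) -> T1; W, C, E all held)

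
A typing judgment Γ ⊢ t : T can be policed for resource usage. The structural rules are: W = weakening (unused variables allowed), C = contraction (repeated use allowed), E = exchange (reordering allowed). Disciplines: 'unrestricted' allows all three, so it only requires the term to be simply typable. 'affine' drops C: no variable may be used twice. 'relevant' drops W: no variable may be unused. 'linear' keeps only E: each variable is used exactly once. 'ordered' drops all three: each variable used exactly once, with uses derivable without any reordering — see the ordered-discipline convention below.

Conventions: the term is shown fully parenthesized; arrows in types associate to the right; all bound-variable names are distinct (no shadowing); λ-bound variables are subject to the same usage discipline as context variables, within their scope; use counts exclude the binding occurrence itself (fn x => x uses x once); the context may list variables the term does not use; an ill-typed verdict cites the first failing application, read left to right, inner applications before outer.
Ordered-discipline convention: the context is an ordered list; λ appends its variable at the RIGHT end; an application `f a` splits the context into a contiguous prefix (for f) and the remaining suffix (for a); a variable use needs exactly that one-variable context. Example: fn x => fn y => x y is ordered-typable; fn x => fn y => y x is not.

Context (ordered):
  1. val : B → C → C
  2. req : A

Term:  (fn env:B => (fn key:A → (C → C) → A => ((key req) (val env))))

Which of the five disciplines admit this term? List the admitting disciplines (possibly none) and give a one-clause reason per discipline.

admitted in: linear, affine, relevant, unrestricted
usage: val: 1×, req: 1×, env [bound]: 1×, key [bound]: 1×
use order (left to right): key, req, val, env
typing: well-typed at B → (A → (C → C) → A) → A
ordered ✗ (no contiguous prefix/suffix split fits key, req, val, env)
linear ✓ (each of val, req, env, key used exactly once)
affine ✓ (no duplicate uses among val, req, env, key)
relevant ✓ (at least one use each (val, req, env, key))
unrestricted ✓ (typability at B → (A → (C → C) → A) → A is all that's needed)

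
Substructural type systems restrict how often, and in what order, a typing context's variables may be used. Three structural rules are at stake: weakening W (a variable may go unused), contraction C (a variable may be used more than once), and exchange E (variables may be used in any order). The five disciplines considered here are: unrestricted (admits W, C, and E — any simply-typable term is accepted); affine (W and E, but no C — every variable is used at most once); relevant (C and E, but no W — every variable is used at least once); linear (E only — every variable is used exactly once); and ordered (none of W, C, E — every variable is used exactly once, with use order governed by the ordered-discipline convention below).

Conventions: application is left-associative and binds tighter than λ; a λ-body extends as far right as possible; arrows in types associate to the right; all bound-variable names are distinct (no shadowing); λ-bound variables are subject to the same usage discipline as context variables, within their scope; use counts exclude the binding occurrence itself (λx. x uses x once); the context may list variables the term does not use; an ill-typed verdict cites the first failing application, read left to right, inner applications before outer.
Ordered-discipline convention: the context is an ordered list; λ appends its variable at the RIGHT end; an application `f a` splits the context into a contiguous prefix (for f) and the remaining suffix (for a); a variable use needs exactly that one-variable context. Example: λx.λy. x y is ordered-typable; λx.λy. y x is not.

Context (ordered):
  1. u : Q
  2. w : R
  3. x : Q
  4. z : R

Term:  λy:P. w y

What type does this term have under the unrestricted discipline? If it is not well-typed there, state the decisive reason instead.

not well-typed under unrestricted — a type mismatch blocks all five
variable uses: u=0; w=1; x=0; z=0; y [bound]=1
use order (left to right): w, y
typing: ill-typed: non-function type R applied to an argument
across the five disciplines: ordered ✗ | linear ✗ | affine ✗ | relevant ✗ | unrestricted ✗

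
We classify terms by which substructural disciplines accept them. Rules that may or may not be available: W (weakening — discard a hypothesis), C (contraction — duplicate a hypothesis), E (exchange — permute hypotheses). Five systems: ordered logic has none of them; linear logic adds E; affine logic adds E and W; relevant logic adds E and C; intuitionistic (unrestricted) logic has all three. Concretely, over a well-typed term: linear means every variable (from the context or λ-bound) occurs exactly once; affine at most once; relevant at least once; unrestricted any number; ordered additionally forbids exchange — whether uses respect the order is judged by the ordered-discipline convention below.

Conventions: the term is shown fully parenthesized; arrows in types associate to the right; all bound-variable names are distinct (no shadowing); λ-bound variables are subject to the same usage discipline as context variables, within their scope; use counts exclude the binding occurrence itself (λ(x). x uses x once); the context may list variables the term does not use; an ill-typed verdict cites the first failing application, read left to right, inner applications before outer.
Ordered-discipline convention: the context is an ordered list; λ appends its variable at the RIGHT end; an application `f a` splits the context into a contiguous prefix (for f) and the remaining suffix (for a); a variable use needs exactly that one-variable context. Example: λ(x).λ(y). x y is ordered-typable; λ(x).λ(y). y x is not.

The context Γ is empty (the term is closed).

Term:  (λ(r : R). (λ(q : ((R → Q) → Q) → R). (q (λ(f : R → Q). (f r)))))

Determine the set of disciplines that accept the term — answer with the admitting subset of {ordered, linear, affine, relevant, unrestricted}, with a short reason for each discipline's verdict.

admitted in: linear, affine, relevant, unrestricted
counts: r (λ-bound)=1; q (λ-bound)=1; f (λ-bound)=1
left-to-right use order: q, f, r
typing: ✓ — R → (((R → Q) → Q) → R) → R
ordered: ✗ — no contiguous prefix/suffix split fits q, f, r
linear: ✓ — single use per variable (r, q, f)
affine: ✓ — at most one use each (r, q, f)
relevant: ✓ — at least one use each (r, q, f)
unrestricted: ✓ — typability at R → (((R → Q) → Q) → R) → R is all that's needed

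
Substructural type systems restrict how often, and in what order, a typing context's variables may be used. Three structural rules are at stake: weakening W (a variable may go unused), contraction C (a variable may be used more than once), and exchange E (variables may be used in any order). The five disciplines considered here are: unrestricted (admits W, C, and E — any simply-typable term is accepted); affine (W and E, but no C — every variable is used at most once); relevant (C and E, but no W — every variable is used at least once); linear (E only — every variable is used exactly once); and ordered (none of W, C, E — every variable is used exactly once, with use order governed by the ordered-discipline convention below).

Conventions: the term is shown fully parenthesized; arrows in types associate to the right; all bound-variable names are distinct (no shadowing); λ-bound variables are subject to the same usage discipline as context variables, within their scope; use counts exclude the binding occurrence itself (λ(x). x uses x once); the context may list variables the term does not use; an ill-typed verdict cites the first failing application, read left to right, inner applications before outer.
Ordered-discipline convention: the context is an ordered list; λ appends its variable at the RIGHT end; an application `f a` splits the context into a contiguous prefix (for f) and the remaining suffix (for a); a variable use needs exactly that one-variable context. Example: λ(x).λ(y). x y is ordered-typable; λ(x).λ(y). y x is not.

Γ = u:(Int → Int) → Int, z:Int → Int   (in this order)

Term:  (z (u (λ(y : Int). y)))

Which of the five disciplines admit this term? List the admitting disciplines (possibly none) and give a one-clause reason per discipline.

admitted in: linear, affine, relevant, unrestricted
counts: u=1; z=1; y (bound)=1
order of uses: z, u, y
typing: well-typed — term : Int
ordered ✗ (no contiguous prefix/suffix split fits z, u, y)
linear ✓ (each of u, z, y used exactly once)
affine ✓ (u, z, y: no repeats, contraction unneeded)
relevant ✓ (u, z, y: all used, weakening unneeded)
unrestricted ✓ (simply typable at Int; W, C, E all held)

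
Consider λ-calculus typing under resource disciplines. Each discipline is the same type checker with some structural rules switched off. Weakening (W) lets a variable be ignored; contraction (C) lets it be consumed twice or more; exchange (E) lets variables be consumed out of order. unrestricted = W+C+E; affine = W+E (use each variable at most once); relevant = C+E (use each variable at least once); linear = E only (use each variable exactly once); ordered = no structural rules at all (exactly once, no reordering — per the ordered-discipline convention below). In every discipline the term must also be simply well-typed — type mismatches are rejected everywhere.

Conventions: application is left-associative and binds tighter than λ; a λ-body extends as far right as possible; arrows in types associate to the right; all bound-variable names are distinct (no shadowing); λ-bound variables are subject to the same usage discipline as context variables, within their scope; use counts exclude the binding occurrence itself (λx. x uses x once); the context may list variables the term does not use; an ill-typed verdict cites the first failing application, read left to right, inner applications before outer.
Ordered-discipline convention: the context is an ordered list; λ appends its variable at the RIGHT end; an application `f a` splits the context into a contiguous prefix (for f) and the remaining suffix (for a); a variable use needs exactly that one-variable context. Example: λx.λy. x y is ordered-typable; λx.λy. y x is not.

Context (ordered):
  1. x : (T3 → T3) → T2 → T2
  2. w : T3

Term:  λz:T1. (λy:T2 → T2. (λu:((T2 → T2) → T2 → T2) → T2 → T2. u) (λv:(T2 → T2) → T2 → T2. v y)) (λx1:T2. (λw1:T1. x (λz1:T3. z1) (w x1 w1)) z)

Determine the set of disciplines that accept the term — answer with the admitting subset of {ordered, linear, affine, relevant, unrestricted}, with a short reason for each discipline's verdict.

admitted by: none
counts: x: 1; w: 1; z (λ-bound): 1; y (λ-bound): 1; u (λ-bound): 1; v (λ-bound): 1; x1 (λ-bound): 1; w1 (λ-bound): 1; z1 (λ-bound): 1
use order (left to right): u, v, y, x, z1, w, x1, w1, z
typing: ill-typed: non-function type T3 applied to an argument
ordered ✗ (fails simple typing)
linear ✗ (a type mismatch blocks all five)
affine ✗ (the type mismatch rejects it)
relevant ✗ (not simply typable)
unrestricted ✗ (fails simple typing)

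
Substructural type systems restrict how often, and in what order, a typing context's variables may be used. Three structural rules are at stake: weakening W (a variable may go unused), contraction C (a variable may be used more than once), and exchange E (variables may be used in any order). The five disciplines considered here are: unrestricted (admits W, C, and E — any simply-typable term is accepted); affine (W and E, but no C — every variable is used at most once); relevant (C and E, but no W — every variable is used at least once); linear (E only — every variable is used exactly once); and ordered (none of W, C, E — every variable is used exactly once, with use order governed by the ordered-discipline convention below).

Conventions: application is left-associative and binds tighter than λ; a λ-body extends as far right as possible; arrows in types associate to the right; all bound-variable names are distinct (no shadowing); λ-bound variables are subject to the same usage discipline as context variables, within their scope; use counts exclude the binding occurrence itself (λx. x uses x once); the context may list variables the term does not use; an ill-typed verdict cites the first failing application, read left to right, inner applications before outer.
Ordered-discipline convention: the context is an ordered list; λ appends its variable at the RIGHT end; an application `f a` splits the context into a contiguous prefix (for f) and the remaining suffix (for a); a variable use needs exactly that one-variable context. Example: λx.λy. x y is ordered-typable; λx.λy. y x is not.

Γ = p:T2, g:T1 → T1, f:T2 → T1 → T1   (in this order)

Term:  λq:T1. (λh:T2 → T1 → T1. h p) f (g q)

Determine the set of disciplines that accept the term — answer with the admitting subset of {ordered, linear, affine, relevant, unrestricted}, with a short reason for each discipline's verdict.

admitted by: linear, affine, relevant, unrestricted
counts: p ×1, g ×1, f ×1, q (λ-bound) ×1, h (λ-bound) ×1
use order (left to right): h, p, f, g, q
typing: well-typed at T1 → T1
ordered ✗ (use order h, p, f, g, q needs exchange)
linear ✓ (exactly-once usage across p, g, f, q, h)
affine ✓ (no duplicate uses among p, g, f, q, h)
relevant ✓ (none of p, g, f, q, h goes unused)
unrestricted ✓ (typability at T1 → T1 is all that's needed)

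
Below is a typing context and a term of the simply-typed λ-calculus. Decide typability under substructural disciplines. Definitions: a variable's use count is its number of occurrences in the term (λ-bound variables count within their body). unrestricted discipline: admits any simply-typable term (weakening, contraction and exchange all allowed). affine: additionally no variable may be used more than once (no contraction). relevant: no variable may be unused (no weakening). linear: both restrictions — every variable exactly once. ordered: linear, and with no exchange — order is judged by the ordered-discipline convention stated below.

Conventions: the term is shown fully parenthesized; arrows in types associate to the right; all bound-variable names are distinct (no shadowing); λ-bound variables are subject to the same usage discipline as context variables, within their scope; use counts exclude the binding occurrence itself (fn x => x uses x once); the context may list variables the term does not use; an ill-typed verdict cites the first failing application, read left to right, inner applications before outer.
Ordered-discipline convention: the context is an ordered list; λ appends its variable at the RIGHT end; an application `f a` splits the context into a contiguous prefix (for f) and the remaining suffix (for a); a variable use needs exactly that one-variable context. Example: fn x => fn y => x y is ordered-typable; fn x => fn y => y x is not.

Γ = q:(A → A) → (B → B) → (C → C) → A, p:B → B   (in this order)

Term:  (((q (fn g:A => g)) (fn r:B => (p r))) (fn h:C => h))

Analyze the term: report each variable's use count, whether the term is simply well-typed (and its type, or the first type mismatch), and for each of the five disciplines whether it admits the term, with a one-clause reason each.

usage: q=1, p=1, g (λ-bound)=1, r (λ-bound)=1, h (λ-bound)=1
uses in reading order: q, g, p, r, h
typing: well-typed at A
ordered ✓ (single-use (q, p, g, r, h), ordered derivation ok)
linear ✓ (each of q, p, g, r, h used exactly once)
affine ✓ (no duplicate uses among q, p, g, r, h)
relevant ✓ (at least one use each (q, p, g, r, h))
unrestricted ✓ (well-typed at A; no restrictions here)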